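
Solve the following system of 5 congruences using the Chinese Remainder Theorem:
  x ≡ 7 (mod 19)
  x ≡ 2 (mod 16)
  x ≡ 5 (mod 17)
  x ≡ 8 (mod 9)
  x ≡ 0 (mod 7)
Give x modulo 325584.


Product of moduli M = 19 · 16 · 17 · 9 · 7 = 325584.
Merge one congruence at a time:
  Start: x ≡ 7 (mod 19).
  Combine with x ≡ 2 (mod 16); new modulus lcm = 304.
    Write x = 7 + 19·t and substitute into x ≡ 2 (mod 16): 19·t ≡ 2 − 7 = -5 (mod 16).
    Reduce coefficients mod 16: 3·t ≡ 11 (mod 16).
    The inverse of 3 mod 16 is 11 (since 3·11 = 33 = 2·16 + 1), so t ≡ 11·11 = 121 ≡ 9 (mod 16).
    Then x = 7 + 19·9 = 178, valid modulo lcm(19, 16) = 304: x ≡ 178 (mod 304).
  Combine with x ≡ 5 (mod 17); new modulus lcm = 5168.
    Write x = 178 + 304·t and substitute into x ≡ 5 (mod 17): 304·t ≡ 5 − 178 = -173 (mod 17).
    Reduce coefficients mod 17: 15·t ≡ 14 (mod 17).
    The inverse of 15 mod 17 is 8 (since 15·8 = 120 = 7·17 + 1), so t ≡ 8·14 = 112 ≡ 10 (mod 17).
    Then x = 178 + 304·10 = 3218, valid modulo lcm(304, 17) = 5168: x ≡ 3218 (mod 5168).
  Combine with x ≡ 8 (mod 9); new modulus lcm = 46512.
    Write x = 3218 + 5168·t and substitute into x ≡ 8 (mod 9): 5168·t ≡ 8 − 3218 = -3210 (mod 9).
    Reduce coefficients mod 9: 2·t ≡ 3 (mod 9).
    The inverse of 2 mod 9 is 5 (since 2·5 = 10 = 1·9 + 1), so t ≡ 5·3 = 15 ≡ 6 (mod 9).
    Then x = 3218 + 5168·6 = 34226, valid modulo lcm(5168, 9) = 46512: x ≡ 34226 (mod 46512).
  Combine with x ≡ 0 (mod 7); new modulus lcm = 325584.
    Write x = 34226 + 46512·t and substitute into x ≡ 0 (mod 7): 46512·t ≡ 0 − 34226 = -34226 (mod 7).
    Reduce coefficients mod 7: 4·t ≡ 4 (mod 7).
    The inverse of 4 mod 7 is 2 (since 4·2 = 8 = 1·7 + 1), so t ≡ 2·4 = 8 ≡ 1 (mod 7).
    Then x = 34226 + 46512·1 = 80738, valid modulo lcm(46512, 7) = 325584: x ≡ 80738 (mod 325584).
Verify against each original: 80738 mod 19 = 7, 80738 mod 16 = 2, 80738 mod 17 = 5, 80738 mod 9 = 8, 80738 mod 7 = 0.

x ≡ 80738 (mod 325584).


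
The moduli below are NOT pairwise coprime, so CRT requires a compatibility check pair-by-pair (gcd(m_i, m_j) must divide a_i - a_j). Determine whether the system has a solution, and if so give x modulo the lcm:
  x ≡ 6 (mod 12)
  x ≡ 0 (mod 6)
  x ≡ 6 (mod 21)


Moduli 12, 6, 21 are not pairwise coprime, so CRT works modulo lcm(m_i) when all pairwise compatibility conditions hold.
Pairwise compatibility: gcd(m_i, m_j) must divide a_i - a_j for every pair.
Merge one congruence at a time:
  Start: x ≡ 6 (mod 12).
  Combine with x ≡ 0 (mod 6): gcd(12, 6) = 6; 0 - 6 = -6, which IS divisible by 6, so compatible.
    Write x = 6 + 12·t and substitute into x ≡ 0 (mod 6): 12·t ≡ 0 − 6 = -6 (mod 6).
    Divide the congruence (and modulus) by g = 6: 2·t ≡ -1 (mod 1).
    Modulo 1 every t works; take t = 0.
    Then x = 6 + 12·0 = 6, valid modulo lcm(12, 6) = 12: x ≡ 6 (mod 12).
  Combine with x ≡ 6 (mod 21): gcd(12, 21) = 3; 6 - 6 = 0, which IS divisible by 3, so compatible.
    Write x = 6 + 12·t and substitute into x ≡ 6 (mod 21): 12·t ≡ 6 − 6 = 0 (mod 21).
    Divide the congruence (and modulus) by g = 3: 4·t ≡ 0 (mod 7).
    The inverse of 4 mod 7 is 2 (since 4·2 = 8 = 1·7 + 1), so t ≡ 2·0 = 0 ≡ 0 (mod 7).
    Then x = 6 + 12·0 = 6, valid modulo lcm(12, 21) = 84: x ≡ 6 (mod 84).
Verify: 6 mod 12 = 6, 6 mod 6 = 0, 6 mod 21 = 6.

x ≡ 6 (mod 84).


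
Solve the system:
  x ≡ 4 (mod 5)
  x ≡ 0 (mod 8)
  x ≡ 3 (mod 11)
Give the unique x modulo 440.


Moduli 5, 8, 11 are pairwise coprime; by CRT there is a unique solution modulo M = 5 · 8 · 11 = 440.
Solve pairwise, accumulating the modulus:
  Start with x ≡ 4 (mod 5).
  Combine with x ≡ 0 (mod 8): since gcd(5, 8) = 1, we get a unique residue mod 40.
    Write x = 4 + 5·t and substitute into x ≡ 0 (mod 8): 5·t ≡ 0 − 4 = -4 (mod 8).
    Reduce coefficients mod 8: 5·t ≡ 4 (mod 8).
    The inverse of 5 mod 8 is 5 (since 5·5 = 25 = 3·8 + 1), so t ≡ 5·4 = 20 ≡ 4 (mod 8).
    Then x = 4 + 5·4 = 24, valid modulo lcm(5, 8) = 40: x ≡ 24 (mod 40).
  Combine with x ≡ 3 (mod 11): since gcd(40, 11) = 1, we get a unique residue mod 440.
    Write x = 24 + 40·t and substitute into x ≡ 3 (mod 11): 40·t ≡ 3 − 24 = -21 (mod 11).
    Reduce coefficients mod 11: 7·t ≡ 1 (mod 11).
    The inverse of 7 mod 11 is 8 (since 7·8 = 56 = 5·11 + 1), so t ≡ 8·1 = 8 ≡ 8 (mod 11).
    Then x = 24 + 40·8 = 344, valid modulo lcm(40, 11) = 440: x ≡ 344 (mod 440).
Verify: 344 mod 5 = 4 ✓, 344 mod 8 = 0 ✓, 344 mod 11 = 3 ✓.

x ≡ 344 (mod 440).


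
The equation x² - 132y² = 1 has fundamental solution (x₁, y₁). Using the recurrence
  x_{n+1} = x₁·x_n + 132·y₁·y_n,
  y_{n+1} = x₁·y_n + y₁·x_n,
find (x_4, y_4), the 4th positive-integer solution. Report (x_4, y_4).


Step 1: Find the fundamental solution (x₁, y₁) of x² - 132y² = 1.
  Expand √132 as a continued fraction. a₀ = ⌊√132⌋ = 11; iterate m_{k+1} = d_k·a_k − m_k, d_{k+1} = (132 − m_{k+1}²)/d_k, a_{k+1} = ⌊(a₀ + m_{k+1})/d_{k+1}⌋ (starting m₀ = 0, d₀ = 1), with convergents p_k = a_k·p_{k-1} + p_{k-2}, q_k = a_k·q_{k-1} + q_{k-2} (p₋₁ = 1, q₋₁ = 0):
  k = 0: a₀ = 11; p₀/q₀ = 11/1; p₀² − 132·q₀² = 121 − 132 = -11.
  k = 1: m = 11, d = 11, a = ⌊(11 + 11)/11⌋ = 2; p/q = (2·11 + 1)/(2·1 + 0) = 23/2; p² − 132·q² = 529 − 528 = 1.
  The first convergent with p² − 132·q² = 1 gives the fundamental solution (x₁, y₁) = (23, 2).
Step 2: Apply the recurrence (x_{n+1}, y_{n+1}) = (x₁x_n + 132y₁y_n, x₁y_n + y₁x_n) repeatedly.
  From (x_1, y_1) = (23, 2): x_2 = 23·23 + 132·2·2 = 1057; y_2 = 23·2 + 2·23 = 92.
  From (x_2, y_2) = (1057, 92): x_3 = 23·1057 + 132·2·92 = 48599; y_3 = 23·92 + 2·1057 = 4230.
  From (x_3, y_3) = (48599, 4230): x_4 = 23·48599 + 132·2·4230 = 2234497; y_4 = 23·4230 + 2·48599 = 194488.
Step 3: Verify x_4² - 132·y_4² = 4992976843009 - 4992976843008 = 1 (should be 1). ✓

(x_1, y_1) = (23, 2); (x_4, y_4) = (2234497, 194488).


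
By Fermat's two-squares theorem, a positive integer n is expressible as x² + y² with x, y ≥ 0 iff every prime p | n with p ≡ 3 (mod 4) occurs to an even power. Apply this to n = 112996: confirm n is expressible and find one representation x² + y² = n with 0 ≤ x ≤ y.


Step 1: Factor n = 112996 = 2^2 · 13 · 41 · 53.
Step 2: Check the mod-4 condition on each prime factor: 2 = 2 (special); 13 ≡ 1 (mod 4), exponent 1; 41 ≡ 1 (mod 4), exponent 1; 53 ≡ 1 (mod 4), exponent 1.
All primes ≡ 3 (mod 4) appear to even exponent (or don't appear), so by the two-squares theorem n IS expressible as a sum of two squares.
Step 3: Build a representation. Group n = k² · m with k = 2 and m = 13 · 41 · 53 = 28249 (a product of primes ≡ 1 (mod 4)); a representation of m scales to one of n via (k·x)² + (k·y)² = k²(x² + y²). Each prime p ≡ 1 (mod 4) is itself a sum of two squares; find a² by testing p − a² for a perfect square:
  13: 13 − 1² = 12, 13 − 2² = 9 = 3² ⇒ 13 = 2² + 3².
  41: 41 − 1² = 40, 41 − 2² = 37, 41 − 3² = 32, 41 − 4² = 25 = 5² ⇒ 41 = 4² + 5².
  53: 53 − 1² = 52, 53 − 2² = 49 = 7² ⇒ 53 = 2² + 7².
  Combine using the Brahmagupta–Fibonacci identity (a² + b²)(c² + d²) = (ac − bd)² + (ad + bc)² = (ac + bd)² + (ad − bc)²:
  13 · 41 = 533: from (2² + 3²)(4² + 5²), take (2·4 − 3·5, 2·5 + 3·4) = (8 − 15, 10 + 12) = (-7, 22); dropping signs (only squares matter) gives (7, 22); check 7² + 22² = 49 + 484 = 533 ✓.
  533 · 53 = 28249: from (7² + 22²)(2² + 7²), take (7·2 − 22·7, 7·7 + 22·2) = (14 − 154, 49 + 44) = (-140, 93); dropping signs (only squares matter) gives (140, 93); check 140² + 93² = 19600 + 8649 = 28249 ✓.
  Scale by k = 2: (2·140, 2·93) = (280, 186).
Step 4: Order so x ≤ y and verify: 186² + 280² = 34596 + 78400 = 112996 = n. ✓

n = 112996 = 186² + 280² (one valid representation with x ≤ y).


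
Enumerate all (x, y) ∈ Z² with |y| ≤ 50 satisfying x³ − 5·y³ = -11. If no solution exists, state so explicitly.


The equation is x³ - 5y³ = -11. For fixed y, x³ = 5·y³ − 11, so a solution requires the RHS to be a perfect cube.
Strategy: iterate y from -50 to 50, compute RHS = 5·y³ − 11, and check whether it is a (positive or negative) perfect cube.
Check small values of y:
  y = 0: RHS = -11 is not a perfect cube.
  y = 1: RHS = -6 is not a perfect cube.
  y = -1: RHS = -16 is not a perfect cube.
  y = 2: RHS = 29 is not a perfect cube.
  y = -2: RHS = -51 is not a perfect cube.
  y = 3: RHS = 124 is not a perfect cube.
  y = -3: RHS = -146 is not a perfect cube.
Continuing the search up to |y| = 50 finds no solutions either.
No (x, y) in the scanned range satisfies the equation.

No integer solutions with |y| ≤ 50.


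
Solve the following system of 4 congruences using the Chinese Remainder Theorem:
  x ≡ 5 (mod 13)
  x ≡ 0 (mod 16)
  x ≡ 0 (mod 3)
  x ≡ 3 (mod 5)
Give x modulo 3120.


Product of moduli M = 13 · 16 · 3 · 5 = 3120.
Merge one congruence at a time:
  Start: x ≡ 5 (mod 13).
  Combine with x ≡ 0 (mod 16); new modulus lcm = 208.
    Write x = 5 + 13·t and substitute into x ≡ 0 (mod 16): 13·t ≡ 0 − 5 = -5 (mod 16).
    Reduce coefficients mod 16: 13·t ≡ 11 (mod 16).
    The inverse of 13 mod 16 is 5 (since 13·5 = 65 = 4·16 + 1), so t ≡ 5·11 = 55 ≡ 7 (mod 16).
    Then x = 5 + 13·7 = 96, valid modulo lcm(13, 16) = 208: x ≡ 96 (mod 208).
  Combine with x ≡ 0 (mod 3); new modulus lcm = 624.
    Write x = 96 + 208·t and substitute into x ≡ 0 (mod 3): 208·t ≡ 0 − 96 = -96 (mod 3).
    Reduce coefficients mod 3: 1·t ≡ 0 (mod 3).
    So t ≡ 0 (mod 3).
    Then x = 96 + 208·0 = 96, valid modulo lcm(208, 3) = 624: x ≡ 96 (mod 624).
  Combine with x ≡ 3 (mod 5); new modulus lcm = 3120.
    Write x = 96 + 624·t and substitute into x ≡ 3 (mod 5): 624·t ≡ 3 − 96 = -93 (mod 5).
    Reduce coefficients mod 5: 4·t ≡ 2 (mod 5).
    The inverse of 4 mod 5 is 4 (since 4·4 = 16 = 3·5 + 1), so t ≡ 4·2 = 8 ≡ 3 (mod 5).
    Then x = 96 + 624·3 = 1968, valid modulo lcm(624, 5) = 3120: x ≡ 1968 (mod 3120).
Verify against each original: 1968 mod 13 = 5, 1968 mod 16 = 0, 1968 mod 3 = 0, 1968 mod 5 = 3.

x ≡ 1968 (mod 3120).


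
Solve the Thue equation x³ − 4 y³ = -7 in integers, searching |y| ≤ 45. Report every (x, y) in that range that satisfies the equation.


The equation is x³ - 4y³ = -7. For fixed y, x³ = 4·y³ − 7, so a solution requires the RHS to be a perfect cube.
Strategy: iterate y from -45 to 45, compute RHS = 4·y³ − 7, and check whether it is a (positive or negative) perfect cube.
Check small values of y:
  y = 0: RHS = -7 is not a perfect cube.
  y = 1: RHS = -3 is not a perfect cube.
  y = -1: RHS = -11 is not a perfect cube.
  y = 2: RHS = 25 is not a perfect cube.
  y = -2: RHS = -39 is not a perfect cube.
  y = 3: RHS = 101 is not a perfect cube.
  y = -3: RHS = -115 is not a perfect cube.
Continuing the search up to |y| = 45 finds no solutions either.
No (x, y) in the scanned range satisfies the equation.

No integer solutions with |y| ≤ 45.


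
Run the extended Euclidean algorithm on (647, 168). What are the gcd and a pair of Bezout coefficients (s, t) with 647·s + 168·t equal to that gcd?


Euclidean algorithm on (647, 168) — divide until remainder is 0:
  647 = 3 · 168 + 143
  168 = 1 · 143 + 25
  143 = 5 · 25 + 18
  25 = 1 · 18 + 7
  18 = 2 · 7 + 4
  7 = 1 · 4 + 3
  4 = 1 · 3 + 1
  3 = 3 · 1 + 0
gcd(647, 168) = 1.
Track Bezout coefficients alongside the remainders: start with r₀ = 647 = a·1 + b·0 (s = 1, t = 0) and r₁ = 168 = a·0 + b·1 (s = 0, t = 1); each new remainder r_{k+1} = r_{k-1} − q_k·r_k inherits s_{k+1} = s_{k-1} − q_k·s_k, t_{k+1} = t_{k-1} − q_k·t_k, so r_k = a·s_k + b·t_k at every step:
  q = 3: r = 143, s = 1 − 3·0 = 1, t = 0 − 3·1 = -3  (check: 647·1 + 168·(-3) = 143)
  q = 1: r = 25, s = 0 − 1·1 = -1, t = 1 − 1·(-3) = 4  (check: 647·(-1) + 168·4 = 25)
  q = 5: r = 18, s = 1 − 5·(-1) = 6, t = -3 − 5·4 = -23  (check: 647·6 + 168·(-23) = 18)
  q = 1: r = 7, s = -1 − 1·6 = -7, t = 4 − 1·(-23) = 27  (check: 647·(-7) + 168·27 = 7)
  q = 2: r = 4, s = 6 − 2·(-7) = 20, t = -23 − 2·27 = -77  (check: 647·20 + 168·(-77) = 4)
  q = 1: r = 3, s = -7 − 1·20 = -27, t = 27 − 1·(-77) = 104  (check: 647·(-27) + 168·104 = 3)
  q = 1: r = 1, s = 20 − 1·(-27) = 47, t = -77 − 1·104 = -181  (check: 647·47 + 168·(-181) = 1)
The row with r = 1 (the gcd) gives the Bezout coefficients s = 47, t = -181.
Result: 647 · (47) + 168 · (-181) = 1.

gcd(647, 168) = 1; s = 47, t = -181 (check: 647·47 + 168·(-181) = 1).


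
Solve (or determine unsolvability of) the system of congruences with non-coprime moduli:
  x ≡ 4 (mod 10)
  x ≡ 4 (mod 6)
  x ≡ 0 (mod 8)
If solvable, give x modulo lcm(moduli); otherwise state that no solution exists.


Moduli 10, 6, 8 are not pairwise coprime, so CRT works modulo lcm(m_i) when all pairwise compatibility conditions hold.
Pairwise compatibility: gcd(m_i, m_j) must divide a_i - a_j for every pair.
Merge one congruence at a time:
  Start: x ≡ 4 (mod 10).
  Combine with x ≡ 4 (mod 6): gcd(10, 6) = 2; 4 - 4 = 0, which IS divisible by 2, so compatible.
    Write x = 4 + 10·t and substitute into x ≡ 4 (mod 6): 10·t ≡ 4 − 4 = 0 (mod 6).
    Divide the congruence (and modulus) by g = 2: 5·t ≡ 0 (mod 3).
    Reduce coefficients mod 3: 2·t ≡ 0 (mod 3).
    The inverse of 2 mod 3 is 2 (since 2·2 = 4 = 1·3 + 1), so t ≡ 2·0 = 0 ≡ 0 (mod 3).
    Then x = 4 + 10·0 = 4, valid modulo lcm(10, 6) = 30: x ≡ 4 (mod 30).
  Combine with x ≡ 0 (mod 8): gcd(30, 8) = 2; 0 - 4 = -4, which IS divisible by 2, so compatible.
    Write x = 4 + 30·t and substitute into x ≡ 0 (mod 8): 30·t ≡ 0 − 4 = -4 (mod 8).
    Divide the congruence (and modulus) by g = 2: 15·t ≡ -2 (mod 4).
    Reduce coefficients mod 4: 3·t ≡ 2 (mod 4).
    The inverse of 3 mod 4 is 3 (since 3·3 = 9 = 2·4 + 1), so t ≡ 3·2 = 6 ≡ 2 (mod 4).
    Then x = 4 + 30·2 = 64, valid modulo lcm(30, 8) = 120: x ≡ 64 (mod 120).
Verify: 64 mod 10 = 4, 64 mod 6 = 4, 64 mod 8 = 0.

x ≡ 64 (mod 120).


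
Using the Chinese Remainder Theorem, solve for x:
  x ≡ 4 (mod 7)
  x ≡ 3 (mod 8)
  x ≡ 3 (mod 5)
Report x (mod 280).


Moduli 7, 8, 5 are pairwise coprime; by CRT there is a unique solution modulo M = 7 · 8 · 5 = 280.
Solve pairwise, accumulating the modulus:
  Start with x ≡ 4 (mod 7).
  Combine with x ≡ 3 (mod 8): since gcd(7, 8) = 1, we get a unique residue mod 56.
    Write x = 4 + 7·t and substitute into x ≡ 3 (mod 8): 7·t ≡ 3 − 4 = -1 (mod 8).
    Reduce coefficients mod 8: 7·t ≡ 7 (mod 8).
    The inverse of 7 mod 8 is 7 (since 7·7 = 49 = 6·8 + 1), so t ≡ 7·7 = 49 ≡ 1 (mod 8).
    Then x = 4 + 7·1 = 11, valid modulo lcm(7, 8) = 56: x ≡ 11 (mod 56).
  Combine with x ≡ 3 (mod 5): since gcd(56, 5) = 1, we get a unique residue mod 280.
    Write x = 11 + 56·t and substitute into x ≡ 3 (mod 5): 56·t ≡ 3 − 11 = -8 (mod 5).
    Reduce coefficients mod 5: 1·t ≡ 2 (mod 5).
    So t ≡ 2 (mod 5).
    Then x = 11 + 56·2 = 123, valid modulo lcm(56, 5) = 280: x ≡ 123 (mod 280).
Verify: 123 mod 7 = 4 ✓, 123 mod 8 = 3 ✓, 123 mod 5 = 3 ✓.

x ≡ 123 (mod 280).


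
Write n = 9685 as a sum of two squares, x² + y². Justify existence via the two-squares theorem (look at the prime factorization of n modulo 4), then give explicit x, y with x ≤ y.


Step 1: Factor n = 9685 = 5 · 13 · 149.
Step 2: Check the mod-4 condition on each prime factor: 5 ≡ 1 (mod 4), exponent 1; 13 ≡ 1 (mod 4), exponent 1; 149 ≡ 1 (mod 4), exponent 1.
All primes ≡ 3 (mod 4) appear to even exponent (or don't appear), so by the two-squares theorem n IS expressible as a sum of two squares.
Step 3: Build a representation. Here n = 5 · 13 · 149 is a product of primes ≡ 1 (mod 4). Each prime p ≡ 1 (mod 4) is itself a sum of two squares; find a² by testing p − a² for a perfect square:
  5: 5 − 1² = 4 = 2² ⇒ 5 = 1² + 2².
  13: 13 − 1² = 12, 13 − 2² = 9 = 3² ⇒ 13 = 2² + 3².
  149: 149 − 1² = 148, 149 − 2² = 145, 149 − 3² = 140, 149 − 4² = 133, 149 − 5² = 124, 149 − 6² = 113, 149 − 7² = 100 = 10² ⇒ 149 = 7² + 10².
  Combine using the Brahmagupta–Fibonacci identity (a² + b²)(c² + d²) = (ac − bd)² + (ad + bc)² = (ac + bd)² + (ad − bc)²:
  5 · 13 = 65: from (1² + 2²)(2² + 3²), take (1·2 − 2·3, 1·3 + 2·2) = (2 − 6, 3 + 4) = (-4, 7); dropping signs (only squares matter) gives (4, 7); check 4² + 7² = 16 + 49 = 65 ✓.
  65 · 149 = 9685: from (4² + 7²)(7² + 10²), take (4·7 − 7·10, 4·10 + 7·7) = (28 − 70, 40 + 49) = (-42, 89); dropping signs (only squares matter) gives (42, 89); check 42² + 89² = 1764 + 7921 = 9685 ✓.
Step 4: Order so x ≤ y and verify: 42² + 89² = 1764 + 7921 = 9685 = n. ✓

n = 9685 = 42² + 89² (one valid representation with x ≤ y).


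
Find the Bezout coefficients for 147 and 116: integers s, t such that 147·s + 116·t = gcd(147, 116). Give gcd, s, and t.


Euclidean algorithm on (147, 116) — divide until remainder is 0:
  147 = 1 · 116 + 31
  116 = 3 · 31 + 23
  31 = 1 · 23 + 8
  23 = 2 · 8 + 7
  8 = 1 · 7 + 1
  7 = 7 · 1 + 0
gcd(147, 116) = 1.
Track Bezout coefficients alongside the remainders: start with r₀ = 147 = a·1 + b·0 (s = 1, t = 0) and r₁ = 116 = a·0 + b·1 (s = 0, t = 1); each new remainder r_{k+1} = r_{k-1} − q_k·r_k inherits s_{k+1} = s_{k-1} − q_k·s_k, t_{k+1} = t_{k-1} − q_k·t_k, so r_k = a·s_k + b·t_k at every step:
  q = 1: r = 31, s = 1 − 1·0 = 1, t = 0 − 1·1 = -1  (check: 147·1 + 116·(-1) = 31)
  q = 3: r = 23, s = 0 − 3·1 = -3, t = 1 − 3·(-1) = 4  (check: 147·(-3) + 116·4 = 23)
  q = 1: r = 8, s = 1 − 1·(-3) = 4, t = -1 − 1·4 = -5  (check: 147·4 + 116·(-5) = 8)
  q = 2: r = 7, s = -3 − 2·4 = -11, t = 4 − 2·(-5) = 14  (check: 147·(-11) + 116·14 = 7)
  q = 1: r = 1, s = 4 − 1·(-11) = 15, t = -5 − 1·14 = -19  (check: 147·15 + 116·(-19) = 1)
The row with r = 1 (the gcd) gives the Bezout coefficients s = 15, t = -19.
Result: 147 · (15) + 116 · (-19) = 1.

gcd(147, 116) = 1; s = 15, t = -19 (check: 147·15 + 116·(-19) = 1).


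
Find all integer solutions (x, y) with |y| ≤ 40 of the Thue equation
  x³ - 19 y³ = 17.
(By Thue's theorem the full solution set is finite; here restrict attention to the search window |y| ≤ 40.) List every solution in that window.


The equation is x³ - 19y³ = 17. For fixed y, x³ = 19·y³ + 17, so a solution requires the RHS to be a perfect cube.
Strategy: iterate y from -40 to 40, compute RHS = 19·y³ + 17, and check whether it is a (positive or negative) perfect cube.
Check small values of y:
  y = 0: RHS = 17 is not a perfect cube.
  y = 1: RHS = 36 is not a perfect cube.
  y = -1: RHS = -2 is not a perfect cube.
  y = 2: RHS = 169 is not a perfect cube.
  y = -2: RHS = -135 is not a perfect cube.
  y = 3: RHS = 530 is not a perfect cube.
  y = -3: RHS = -496 is not a perfect cube.
Continuing the search up to |y| = 40 finds no solutions either.
No (x, y) in the scanned range satisfies the equation.

No integer solutions with |y| ≤ 40.


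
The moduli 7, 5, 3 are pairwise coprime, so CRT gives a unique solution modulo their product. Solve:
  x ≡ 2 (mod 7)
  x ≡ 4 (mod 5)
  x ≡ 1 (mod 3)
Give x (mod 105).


Moduli 7, 5, 3 are pairwise coprime; by CRT there is a unique solution modulo M = 7 · 5 · 3 = 105.
Solve pairwise, accumulating the modulus:
  Start with x ≡ 2 (mod 7).
  Combine with x ≡ 4 (mod 5): since gcd(7, 5) = 1, we get a unique residue mod 35.
    Write x = 2 + 7·t and substitute into x ≡ 4 (mod 5): 7·t ≡ 4 − 2 = 2 (mod 5).
    Reduce coefficients mod 5: 2·t ≡ 2 (mod 5).
    The inverse of 2 mod 5 is 3 (since 2·3 = 6 = 1·5 + 1), so t ≡ 3·2 = 6 ≡ 1 (mod 5).
    Then x = 2 + 7·1 = 9, valid modulo lcm(7, 5) = 35: x ≡ 9 (mod 35).
  Combine with x ≡ 1 (mod 3): since gcd(35, 3) = 1, we get a unique residue mod 105.
    Write x = 9 + 35·t and substitute into x ≡ 1 (mod 3): 35·t ≡ 1 − 9 = -8 (mod 3).
    Reduce coefficients mod 3: 2·t ≡ 1 (mod 3).
    The inverse of 2 mod 3 is 2 (since 2·2 = 4 = 1·3 + 1), so t ≡ 2·1 = 2 ≡ 2 (mod 3).
    Then x = 9 + 35·2 = 79, valid modulo lcm(35, 3) = 105: x ≡ 79 (mod 105).
Verify: 79 mod 7 = 2 ✓, 79 mod 5 = 4 ✓, 79 mod 3 = 1 ✓.

x ≡ 79 (mod 105).


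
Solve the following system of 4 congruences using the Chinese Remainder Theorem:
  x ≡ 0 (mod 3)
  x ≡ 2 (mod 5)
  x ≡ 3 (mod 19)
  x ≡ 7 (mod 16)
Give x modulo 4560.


Product of moduli M = 3 · 5 · 19 · 16 = 4560.
Merge one congruence at a time:
  Start: x ≡ 0 (mod 3).
  Combine with x ≡ 2 (mod 5); new modulus lcm = 15.
    Write x = 0 + 3·t and substitute into x ≡ 2 (mod 5): 3·t ≡ 2 − 0 = 2 (mod 5).
    The inverse of 3 mod 5 is 2 (since 3·2 = 6 = 1·5 + 1), so t ≡ 2·2 = 4 ≡ 4 (mod 5).
    Then x = 0 + 3·4 = 12, valid modulo lcm(3, 5) = 15: x ≡ 12 (mod 15).
  Combine with x ≡ 3 (mod 19); new modulus lcm = 285.
    Write x = 12 + 15·t and substitute into x ≡ 3 (mod 19): 15·t ≡ 3 − 12 = -9 (mod 19).
    Reduce coefficients mod 19: 15·t ≡ 10 (mod 19).
    The inverse of 15 mod 19 is 14 (since 15·14 = 210 = 11·19 + 1), so t ≡ 14·10 = 140 ≡ 7 (mod 19).
    Then x = 12 + 15·7 = 117, valid modulo lcm(15, 19) = 285: x ≡ 117 (mod 285).
  Combine with x ≡ 7 (mod 16); new modulus lcm = 4560.
    Write x = 117 + 285·t and substitute into x ≡ 7 (mod 16): 285·t ≡ 7 − 117 = -110 (mod 16).
    Reduce coefficients mod 16: 13·t ≡ 2 (mod 16).
    The inverse of 13 mod 16 is 5 (since 13·5 = 65 = 4·16 + 1), so t ≡ 5·2 = 10 ≡ 10 (mod 16).
    Then x = 117 + 285·10 = 2967, valid modulo lcm(285, 16) = 4560: x ≡ 2967 (mod 4560).
Verify against each original: 2967 mod 3 = 0, 2967 mod 5 = 2, 2967 mod 19 = 3, 2967 mod 16 = 7.

x ≡ 2967 (mod 4560).


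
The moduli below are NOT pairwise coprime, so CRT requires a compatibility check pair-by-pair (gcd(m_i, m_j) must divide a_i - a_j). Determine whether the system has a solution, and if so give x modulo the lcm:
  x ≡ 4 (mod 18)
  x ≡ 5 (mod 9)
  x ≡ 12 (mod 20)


Moduli 18, 9, 20 are not pairwise coprime, so CRT works modulo lcm(m_i) when all pairwise compatibility conditions hold.
Pairwise compatibility: gcd(m_i, m_j) must divide a_i - a_j for every pair.
Merge one congruence at a time:
  Start: x ≡ 4 (mod 18).
  Combine with x ≡ 5 (mod 9): gcd(18, 9) = 9, and 5 - 4 = 1 is NOT divisible by 9.
    ⇒ system is inconsistent (no integer solution).

No solution (the system is inconsistent).


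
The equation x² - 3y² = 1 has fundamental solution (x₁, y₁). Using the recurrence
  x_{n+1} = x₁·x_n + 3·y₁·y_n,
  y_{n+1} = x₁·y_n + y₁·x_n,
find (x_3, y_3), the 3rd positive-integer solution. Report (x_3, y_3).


Step 1: Find the fundamental solution (x₁, y₁) of x² - 3y² = 1.
  Expand √3 as a continued fraction. a₀ = ⌊√3⌋ = 1; iterate m_{k+1} = d_k·a_k − m_k, d_{k+1} = (3 − m_{k+1}²)/d_k, a_{k+1} = ⌊(a₀ + m_{k+1})/d_{k+1}⌋ (starting m₀ = 0, d₀ = 1), with convergents p_k = a_k·p_{k-1} + p_{k-2}, q_k = a_k·q_{k-1} + q_{k-2} (p₋₁ = 1, q₋₁ = 0):
  k = 0: a₀ = 1; p₀/q₀ = 1/1; p₀² − 3·q₀² = 1 − 3 = -2.
  k = 1: m = 1, d = 2, a = ⌊(1 + 1)/2⌋ = 1; p/q = (1·1 + 1)/(1·1 + 0) = 2/1; p² − 3·q² = 4 − 3 = 1.
  The first convergent with p² − 3·q² = 1 gives the fundamental solution (x₁, y₁) = (2, 1).
Step 2: Apply the recurrence (x_{n+1}, y_{n+1}) = (x₁x_n + 3y₁y_n, x₁y_n + y₁x_n) repeatedly.
  From (x_1, y_1) = (2, 1): x_2 = 2·2 + 3·1·1 = 7; y_2 = 2·1 + 1·2 = 4.
  From (x_2, y_2) = (7, 4): x_3 = 2·7 + 3·1·4 = 26; y_3 = 2·4 + 1·7 = 15.
Step 3: Verify x_3² - 3·y_3² = 676 - 675 = 1 (should be 1). ✓

(x_1, y_1) = (2, 1); (x_3, y_3) = (26, 15).


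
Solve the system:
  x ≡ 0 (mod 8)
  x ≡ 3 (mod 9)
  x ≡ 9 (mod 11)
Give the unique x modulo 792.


Moduli 8, 9, 11 are pairwise coprime; by CRT there is a unique solution modulo M = 8 · 9 · 11 = 792.
Solve pairwise, accumulating the modulus:
  Start with x ≡ 0 (mod 8).
  Combine with x ≡ 3 (mod 9): since gcd(8, 9) = 1, we get a unique residue mod 72.
    Write x = 0 + 8·t and substitute into x ≡ 3 (mod 9): 8·t ≡ 3 − 0 = 3 (mod 9).
    The inverse of 8 mod 9 is 8 (since 8·8 = 64 = 7·9 + 1), so t ≡ 8·3 = 24 ≡ 6 (mod 9).
    Then x = 0 + 8·6 = 48, valid modulo lcm(8, 9) = 72: x ≡ 48 (mod 72).
  Combine with x ≡ 9 (mod 11): since gcd(72, 11) = 1, we get a unique residue mod 792.
    Write x = 48 + 72·t and substitute into x ≡ 9 (mod 11): 72·t ≡ 9 − 48 = -39 (mod 11).
    Reduce coefficients mod 11: 6·t ≡ 5 (mod 11).
    The inverse of 6 mod 11 is 2 (since 6·2 = 12 = 1·11 + 1), so t ≡ 2·5 = 10 ≡ 10 (mod 11).
    Then x = 48 + 72·10 = 768, valid modulo lcm(72, 11) = 792: x ≡ 768 (mod 792).
Verify: 768 mod 8 = 0 ✓, 768 mod 9 = 3 ✓, 768 mod 11 = 9 ✓.

x ≡ 768 (mod 792).


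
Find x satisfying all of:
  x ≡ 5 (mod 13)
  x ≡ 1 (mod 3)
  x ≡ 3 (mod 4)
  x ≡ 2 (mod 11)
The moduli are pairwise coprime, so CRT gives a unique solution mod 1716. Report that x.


Product of moduli M = 13 · 3 · 4 · 11 = 1716.
Merge one congruence at a time:
  Start: x ≡ 5 (mod 13).
  Combine with x ≡ 1 (mod 3); new modulus lcm = 39.
    Write x = 5 + 13·t and substitute into x ≡ 1 (mod 3): 13·t ≡ 1 − 5 = -4 (mod 3).
    Reduce coefficients mod 3: 1·t ≡ 2 (mod 3).
    So t ≡ 2 (mod 3).
    Then x = 5 + 13·2 = 31, valid modulo lcm(13, 3) = 39: x ≡ 31 (mod 39).
  Combine with x ≡ 3 (mod 4); new modulus lcm = 156.
    Write x = 31 + 39·t and substitute into x ≡ 3 (mod 4): 39·t ≡ 3 − 31 = -28 (mod 4).
    Reduce coefficients mod 4: 3·t ≡ 0 (mod 4).
    The inverse of 3 mod 4 is 3 (since 3·3 = 9 = 2·4 + 1), so t ≡ 3·0 = 0 ≡ 0 (mod 4).
    Then x = 31 + 39·0 = 31, valid modulo lcm(39, 4) = 156: x ≡ 31 (mod 156).
  Combine with x ≡ 2 (mod 11); new modulus lcm = 1716.
    Write x = 31 + 156·t and substitute into x ≡ 2 (mod 11): 156·t ≡ 2 − 31 = -29 (mod 11).
    Reduce coefficients mod 11: 2·t ≡ 4 (mod 11).
    The inverse of 2 mod 11 is 6 (since 2·6 = 12 = 1·11 + 1), so t ≡ 6·4 = 24 ≡ 2 (mod 11).
    Then x = 31 + 156·2 = 343, valid modulo lcm(156, 11) = 1716: x ≡ 343 (mod 1716).
Verify against each original: 343 mod 13 = 5, 343 mod 3 = 1, 343 mod 4 = 3, 343 mod 11 = 2.

x ≡ 343 (mod 1716).


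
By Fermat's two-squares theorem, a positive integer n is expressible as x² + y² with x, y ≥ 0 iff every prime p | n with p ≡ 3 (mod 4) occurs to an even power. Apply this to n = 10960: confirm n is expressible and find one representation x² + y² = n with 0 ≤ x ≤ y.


Step 1: Factor n = 10960 = 2^4 · 5 · 137.
Step 2: Check the mod-4 condition on each prime factor: 2 = 2 (special); 5 ≡ 1 (mod 4), exponent 1; 137 ≡ 1 (mod 4), exponent 1.
All primes ≡ 3 (mod 4) appear to even exponent (or don't appear), so by the two-squares theorem n IS expressible as a sum of two squares.
Step 3: Build a representation. Group n = k² · m with k = 4 and m = 5 · 137 = 685 (a product of primes ≡ 1 (mod 4)); a representation of m scales to one of n via (k·x)² + (k·y)² = k²(x² + y²). Each prime p ≡ 1 (mod 4) is itself a sum of two squares; find a² by testing p − a² for a perfect square:
  5: 5 − 1² = 4 = 2² ⇒ 5 = 1² + 2².
  137: 137 − 1² = 136, 137 − 2² = 133, 137 − 3² = 128, 137 − 4² = 121 = 11² ⇒ 137 = 4² + 11².
  Combine using the Brahmagupta–Fibonacci identity (a² + b²)(c² + d²) = (ac − bd)² + (ad + bc)² = (ac + bd)² + (ad − bc)²:
  5 · 137 = 685: from (1² + 2²)(4² + 11²), take (1·4 − 2·11, 1·11 + 2·4) = (4 − 22, 11 + 8) = (-18, 19); dropping signs (only squares matter) gives (18, 19); check 18² + 19² = 324 + 361 = 685 ✓.
  Scale by k = 4: (4·18, 4·19) = (72, 76).
Step 4: Order so x ≤ y and verify: 72² + 76² = 5184 + 5776 = 10960 = n. ✓

n = 10960 = 72² + 76² (one valid representation with x ≤ y).


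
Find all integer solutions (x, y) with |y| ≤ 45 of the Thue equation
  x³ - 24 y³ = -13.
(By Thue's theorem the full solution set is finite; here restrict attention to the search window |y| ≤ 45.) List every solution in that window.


The equation is x³ - 24y³ = -13. For fixed y, x³ = 24·y³ − 13, so a solution requires the RHS to be a perfect cube.
Strategy: iterate y from -45 to 45, compute RHS = 24·y³ − 13, and check whether it is a (positive or negative) perfect cube.
Check small values of y:
  y = 0: RHS = -13 is not a perfect cube.
  y = 1: RHS = 11 is not a perfect cube.
  y = -1: RHS = -37 is not a perfect cube.
  y = 2: RHS = 179 is not a perfect cube.
  y = -2: RHS = -205 is not a perfect cube.
  y = 3: RHS = 635 is not a perfect cube.
  y = -3: RHS = -661 is not a perfect cube.
Continuing the search up to |y| = 45 finds no solutions either.
No (x, y) in the scanned range satisfies the equation.

No integer solutions with |y| ≤ 45.


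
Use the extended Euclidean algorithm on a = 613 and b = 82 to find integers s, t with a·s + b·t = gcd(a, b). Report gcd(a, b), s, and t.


Euclidean algorithm on (613, 82) — divide until remainder is 0:
  613 = 7 · 82 + 39
  82 = 2 · 39 + 4
  39 = 9 · 4 + 3
  4 = 1 · 3 + 1
  3 = 3 · 1 + 0
gcd(613, 82) = 1.
Track Bezout coefficients alongside the remainders: start with r₀ = 613 = a·1 + b·0 (s = 1, t = 0) and r₁ = 82 = a·0 + b·1 (s = 0, t = 1); each new remainder r_{k+1} = r_{k-1} − q_k·r_k inherits s_{k+1} = s_{k-1} − q_k·s_k, t_{k+1} = t_{k-1} − q_k·t_k, so r_k = a·s_k + b·t_k at every step:
  q = 7: r = 39, s = 1 − 7·0 = 1, t = 0 − 7·1 = -7  (check: 613·1 + 82·(-7) = 39)
  q = 2: r = 4, s = 0 − 2·1 = -2, t = 1 − 2·(-7) = 15  (check: 613·(-2) + 82·15 = 4)
  q = 9: r = 3, s = 1 − 9·(-2) = 19, t = -7 − 9·15 = -142  (check: 613·19 + 82·(-142) = 3)
  q = 1: r = 1, s = -2 − 1·19 = -21, t = 15 − 1·(-142) = 157  (check: 613·(-21) + 82·157 = 1)
The row with r = 1 (the gcd) gives the Bezout coefficients s = -21, t = 157.
Result: 613 · (-21) + 82 · (157) = 1.

gcd(613, 82) = 1; s = -21, t = 157 (check: 613·(-21) + 82·157 = 1).


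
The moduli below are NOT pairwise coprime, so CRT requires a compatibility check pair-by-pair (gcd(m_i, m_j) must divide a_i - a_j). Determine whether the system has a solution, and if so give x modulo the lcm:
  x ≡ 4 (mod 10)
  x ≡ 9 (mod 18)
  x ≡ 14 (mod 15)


Moduli 10, 18, 15 are not pairwise coprime, so CRT works modulo lcm(m_i) when all pairwise compatibility conditions hold.
Pairwise compatibility: gcd(m_i, m_j) must divide a_i - a_j for every pair.
Merge one congruence at a time:
  Start: x ≡ 4 (mod 10).
  Combine with x ≡ 9 (mod 18): gcd(10, 18) = 2, and 9 - 4 = 5 is NOT divisible by 2.
    ⇒ system is inconsistent (no integer solution).

No solution (the system is inconsistent).


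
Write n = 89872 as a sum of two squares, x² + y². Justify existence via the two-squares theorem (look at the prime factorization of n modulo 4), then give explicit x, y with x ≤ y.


Step 1: Factor n = 89872 = 2^4 · 41 · 137.
Step 2: Check the mod-4 condition on each prime factor: 2 = 2 (special); 41 ≡ 1 (mod 4), exponent 1; 137 ≡ 1 (mod 4), exponent 1.
All primes ≡ 3 (mod 4) appear to even exponent (or don't appear), so by the two-squares theorem n IS expressible as a sum of two squares.
Step 3: Build a representation. Group n = k² · m with k = 4 and m = 41 · 137 = 5617 (a product of primes ≡ 1 (mod 4)); a representation of m scales to one of n via (k·x)² + (k·y)² = k²(x² + y²). Each prime p ≡ 1 (mod 4) is itself a sum of two squares; find a² by testing p − a² for a perfect square:
  41: 41 − 1² = 40, 41 − 2² = 37, 41 − 3² = 32, 41 − 4² = 25 = 5² ⇒ 41 = 4² + 5².
  137: 137 − 1² = 136, 137 − 2² = 133, 137 − 3² = 128, 137 − 4² = 121 = 11² ⇒ 137 = 4² + 11².
  Combine using the Brahmagupta–Fibonacci identity (a² + b²)(c² + d²) = (ac − bd)² + (ad + bc)² = (ac + bd)² + (ad − bc)²:
  41 · 137 = 5617: from (4² + 5²)(4² + 11²), take (4·4 − 5·11, 4·11 + 5·4) = (16 − 55, 44 + 20) = (-39, 64); dropping signs (only squares matter) gives (39, 64); check 39² + 64² = 1521 + 4096 = 5617 ✓.
  Scale by k = 4: (4·39, 4·64) = (156, 256).
Step 4: Order so x ≤ y and verify: 156² + 256² = 24336 + 65536 = 89872 = n. ✓

n = 89872 = 156² + 256² (one valid representation with x ≤ y).


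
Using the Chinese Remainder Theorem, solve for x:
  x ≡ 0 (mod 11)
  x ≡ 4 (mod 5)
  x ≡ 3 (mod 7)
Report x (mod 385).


Moduli 11, 5, 7 are pairwise coprime; by CRT there is a unique solution modulo M = 11 · 5 · 7 = 385.
Solve pairwise, accumulating the modulus:
  Start with x ≡ 0 (mod 11).
  Combine with x ≡ 4 (mod 5): since gcd(11, 5) = 1, we get a unique residue mod 55.
    Write x = 0 + 11·t and substitute into x ≡ 4 (mod 5): 11·t ≡ 4 − 0 = 4 (mod 5).
    Reduce coefficients mod 5: 1·t ≡ 4 (mod 5).
    So t ≡ 4 (mod 5).
    Then x = 0 + 11·4 = 44, valid modulo lcm(11, 5) = 55: x ≡ 44 (mod 55).
  Combine with x ≡ 3 (mod 7): since gcd(55, 7) = 1, we get a unique residue mod 385.
    Write x = 44 + 55·t and substitute into x ≡ 3 (mod 7): 55·t ≡ 3 − 44 = -41 (mod 7).
    Reduce coefficients mod 7: 6·t ≡ 1 (mod 7).
    The inverse of 6 mod 7 is 6 (since 6·6 = 36 = 5·7 + 1), so t ≡ 6·1 = 6 ≡ 6 (mod 7).
    Then x = 44 + 55·6 = 374, valid modulo lcm(55, 7) = 385: x ≡ 374 (mod 385).
Verify: 374 mod 11 = 0 ✓, 374 mod 5 = 4 ✓, 374 mod 7 = 3 ✓.

x ≡ 374 (mod 385).


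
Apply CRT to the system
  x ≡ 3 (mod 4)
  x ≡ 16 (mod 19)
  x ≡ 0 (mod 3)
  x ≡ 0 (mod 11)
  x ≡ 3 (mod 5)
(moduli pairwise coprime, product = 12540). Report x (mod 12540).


Product of moduli M = 4 · 19 · 3 · 11 · 5 = 12540.
Merge one congruence at a time:
  Start: x ≡ 3 (mod 4).
  Combine with x ≡ 16 (mod 19); new modulus lcm = 76.
    Write x = 3 + 4·t and substitute into x ≡ 16 (mod 19): 4·t ≡ 16 − 3 = 13 (mod 19).
    The inverse of 4 mod 19 is 5 (since 4·5 = 20 = 1·19 + 1), so t ≡ 5·13 = 65 ≡ 8 (mod 19).
    Then x = 3 + 4·8 = 35, valid modulo lcm(4, 19) = 76: x ≡ 35 (mod 76).
  Combine with x ≡ 0 (mod 3); new modulus lcm = 228.
    Write x = 35 + 76·t and substitute into x ≡ 0 (mod 3): 76·t ≡ 0 − 35 = -35 (mod 3).
    Reduce coefficients mod 3: 1·t ≡ 1 (mod 3).
    So t ≡ 1 (mod 3).
    Then x = 35 + 76·1 = 111, valid modulo lcm(76, 3) = 228: x ≡ 111 (mod 228).
  Combine with x ≡ 0 (mod 11); new modulus lcm = 2508.
    Write x = 111 + 228·t and substitute into x ≡ 0 (mod 11): 228·t ≡ 0 − 111 = -111 (mod 11).
    Reduce coefficients mod 11: 8·t ≡ 10 (mod 11).
    The inverse of 8 mod 11 is 7 (since 8·7 = 56 = 5·11 + 1), so t ≡ 7·10 = 70 ≡ 4 (mod 11).
    Then x = 111 + 228·4 = 1023, valid modulo lcm(228, 11) = 2508: x ≡ 1023 (mod 2508).
  Combine with x ≡ 3 (mod 5); new modulus lcm = 12540.
    Write x = 1023 + 2508·t and substitute into x ≡ 3 (mod 5): 2508·t ≡ 3 − 1023 = -1020 (mod 5).
    Reduce coefficients mod 5: 3·t ≡ 0 (mod 5).
    The inverse of 3 mod 5 is 2 (since 3·2 = 6 = 1·5 + 1), so t ≡ 2·0 = 0 ≡ 0 (mod 5).
    Then x = 1023 + 2508·0 = 1023, valid modulo lcm(2508, 5) = 12540: x ≡ 1023 (mod 12540).
Verify against each original: 1023 mod 4 = 3, 1023 mod 19 = 16, 1023 mod 3 = 0, 1023 mod 11 = 0, 1023 mod 5 = 3.

x ≡ 1023 (mod 12540).


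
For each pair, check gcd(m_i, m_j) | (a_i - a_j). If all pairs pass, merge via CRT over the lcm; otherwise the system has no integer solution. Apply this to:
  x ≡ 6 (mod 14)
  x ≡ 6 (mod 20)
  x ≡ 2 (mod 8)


Moduli 14, 20, 8 are not pairwise coprime, so CRT works modulo lcm(m_i) when all pairwise compatibility conditions hold.
Pairwise compatibility: gcd(m_i, m_j) must divide a_i - a_j for every pair.
Merge one congruence at a time:
  Start: x ≡ 6 (mod 14).
  Combine with x ≡ 6 (mod 20): gcd(14, 20) = 2; 6 - 6 = 0, which IS divisible by 2, so compatible.
    Write x = 6 + 14·t and substitute into x ≡ 6 (mod 20): 14·t ≡ 6 − 6 = 0 (mod 20).
    Divide the congruence (and modulus) by g = 2: 7·t ≡ 0 (mod 10).
    The inverse of 7 mod 10 is 3 (since 7·3 = 21 = 2·10 + 1), so t ≡ 3·0 = 0 ≡ 0 (mod 10).
    Then x = 6 + 14·0 = 6, valid modulo lcm(14, 20) = 140: x ≡ 6 (mod 140).
  Combine with x ≡ 2 (mod 8): gcd(140, 8) = 4; 2 - 6 = -4, which IS divisible by 4, so compatible.
    Write x = 6 + 140·t and substitute into x ≡ 2 (mod 8): 140·t ≡ 2 − 6 = -4 (mod 8).
    Divide the congruence (and modulus) by g = 4: 35·t ≡ -1 (mod 2).
    Reduce coefficients mod 2: 1·t ≡ 1 (mod 2).
    So t ≡ 1 (mod 2).
    Then x = 6 + 140·1 = 146, valid modulo lcm(140, 8) = 280: x ≡ 146 (mod 280).
Verify: 146 mod 14 = 6, 146 mod 20 = 6, 146 mod 8 = 2.

x ≡ 146 (mod 280).


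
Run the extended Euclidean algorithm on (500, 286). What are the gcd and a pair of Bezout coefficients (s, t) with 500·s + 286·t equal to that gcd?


Euclidean algorithm on (500, 286) — divide until remainder is 0:
  500 = 1 · 286 + 214
  286 = 1 · 214 + 72
  214 = 2 · 72 + 70
  72 = 1 · 70 + 2
  70 = 35 · 2 + 0
gcd(500, 286) = 2.
Track Bezout coefficients alongside the remainders: start with r₀ = 500 = a·1 + b·0 (s = 1, t = 0) and r₁ = 286 = a·0 + b·1 (s = 0, t = 1); each new remainder r_{k+1} = r_{k-1} − q_k·r_k inherits s_{k+1} = s_{k-1} − q_k·s_k, t_{k+1} = t_{k-1} − q_k·t_k, so r_k = a·s_k + b·t_k at every step:
  q = 1: r = 214, s = 1 − 1·0 = 1, t = 0 − 1·1 = -1  (check: 500·1 + 286·(-1) = 214)
  q = 1: r = 72, s = 0 − 1·1 = -1, t = 1 − 1·(-1) = 2  (check: 500·(-1) + 286·2 = 72)
  q = 2: r = 70, s = 1 − 2·(-1) = 3, t = -1 − 2·2 = -5  (check: 500·3 + 286·(-5) = 70)
  q = 1: r = 2, s = -1 − 1·3 = -4, t = 2 − 1·(-5) = 7  (check: 500·(-4) + 286·7 = 2)
The row with r = 2 (the gcd) gives the Bezout coefficients s = -4, t = 7.
Result: 500 · (-4) + 286 · (7) = 2.

gcd(500, 286) = 2; s = -4, t = 7 (check: 500·(-4) + 286·7 = 2).


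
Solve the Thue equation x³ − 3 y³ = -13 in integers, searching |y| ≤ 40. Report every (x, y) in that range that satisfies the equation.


The equation is x³ - 3y³ = -13. For fixed y, x³ = 3·y³ − 13, so a solution requires the RHS to be a perfect cube.
Strategy: iterate y from -40 to 40, compute RHS = 3·y³ − 13, and check whether it is a (positive or negative) perfect cube.
Check small values of y:
  y = 0: RHS = -13 is not a perfect cube.
  y = 1: RHS = -10 is not a perfect cube.
  y = -1: RHS = -16 is not a perfect cube.
  y = 2: RHS = 11 is not a perfect cube.
  y = -2: RHS = -37 is not a perfect cube.
  y = 3: RHS = 68 is not a perfect cube.
  y = -3: RHS = -94 is not a perfect cube.
Continuing the search up to |y| = 40 finds no solutions either.
No (x, y) in the scanned range satisfies the equation.

No integer solutions with |y| ≤ 40.


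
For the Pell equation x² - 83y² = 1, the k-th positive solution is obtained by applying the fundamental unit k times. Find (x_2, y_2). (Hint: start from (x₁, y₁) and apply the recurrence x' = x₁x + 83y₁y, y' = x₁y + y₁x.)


Step 1: Find the fundamental solution (x₁, y₁) of x² - 83y² = 1.
  Expand √83 as a continued fraction. a₀ = ⌊√83⌋ = 9; iterate m_{k+1} = d_k·a_k − m_k, d_{k+1} = (83 − m_{k+1}²)/d_k, a_{k+1} = ⌊(a₀ + m_{k+1})/d_{k+1}⌋ (starting m₀ = 0, d₀ = 1), with convergents p_k = a_k·p_{k-1} + p_{k-2}, q_k = a_k·q_{k-1} + q_{k-2} (p₋₁ = 1, q₋₁ = 0):
  k = 0: a₀ = 9; p₀/q₀ = 9/1; p₀² − 83·q₀² = 81 − 83 = -2.
  k = 1: m = 9, d = 2, a = ⌊(9 + 9)/2⌋ = 9; p/q = (9·9 + 1)/(9·1 + 0) = 82/9; p² − 83·q² = 6724 − 6723 = 1.
  The first convergent with p² − 83·q² = 1 gives the fundamental solution (x₁, y₁) = (82, 9).
Step 2: Apply the recurrence (x_{n+1}, y_{n+1}) = (x₁x_n + 83y₁y_n, x₁y_n + y₁x_n) repeatedly.
  From (x_1, y_1) = (82, 9): x_2 = 82·82 + 83·9·9 = 13447; y_2 = 82·9 + 9·82 = 1476.
Step 3: Verify x_2² - 83·y_2² = 180821809 - 180821808 = 1 (should be 1). ✓

(x_1, y_1) = (82, 9); (x_2, y_2) = (13447, 1476).
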